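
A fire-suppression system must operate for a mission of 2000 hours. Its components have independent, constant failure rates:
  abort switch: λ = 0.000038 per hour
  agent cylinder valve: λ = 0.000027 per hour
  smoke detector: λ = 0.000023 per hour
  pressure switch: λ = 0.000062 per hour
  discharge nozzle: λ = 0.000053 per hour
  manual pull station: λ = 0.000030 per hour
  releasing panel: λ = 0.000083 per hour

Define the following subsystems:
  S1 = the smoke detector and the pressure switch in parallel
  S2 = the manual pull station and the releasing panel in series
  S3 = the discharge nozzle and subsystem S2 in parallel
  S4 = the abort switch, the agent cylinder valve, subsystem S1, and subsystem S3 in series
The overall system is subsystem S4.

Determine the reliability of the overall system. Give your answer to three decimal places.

R(abort switch) = exp(−0.000038 × 2000) = 0.92682
R(agent cylinder valve) = exp(−0.000027 × 2000) = 0.94743
R(smoke detector) = exp(−0.000023 × 2000) = 0.95504
R(pressure switch) = exp(−0.000062 × 2000) = 0.88338
R(discharge nozzle) = exp(−0.000053 × 2000) = 0.89942
R(manual pull station) = exp(−0.000030 × 2000) = 0.94176
R(releasing panel) = exp(−0.000083 × 2000) = 0.84705
Parallel (smoke detector and pressure switch): 1 − (1 − 0.95504)(1 − 0.88338) = 0.99476
Series (manual pull station and releasing panel): 0.94176 × 0.84705 = 0.79772
Parallel (discharge nozzle and [0.79772]): 1 − (1 − 0.89942)(1 − 0.79772) = 0.97965
Series (abort switch, agent cylinder valve, [0.99476], and [0.97965]): 0.92682 × 0.94743 × 0.99476 × 0.97965 = 0.856

0.856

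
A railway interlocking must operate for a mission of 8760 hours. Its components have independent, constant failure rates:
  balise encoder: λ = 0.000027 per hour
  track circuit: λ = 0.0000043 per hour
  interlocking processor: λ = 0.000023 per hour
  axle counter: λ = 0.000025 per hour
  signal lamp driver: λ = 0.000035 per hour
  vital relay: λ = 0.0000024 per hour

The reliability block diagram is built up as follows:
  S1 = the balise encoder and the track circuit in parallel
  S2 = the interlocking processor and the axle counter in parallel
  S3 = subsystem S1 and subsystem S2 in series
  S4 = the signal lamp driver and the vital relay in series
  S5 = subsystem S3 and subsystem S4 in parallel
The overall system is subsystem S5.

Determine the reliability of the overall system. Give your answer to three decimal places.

R(balise encoder) = exp(−0.000027 × 8760) = 0.78937
R(track circuit) = exp(−0.0000043 × 8760) = 0.96303
R(interlocking processor) = exp(−0.000023 × 8760) = 0.81752
R(axle counter) = exp(−0.000025 × 8760) = 0.80332
R(signal lamp driver) = exp(−0.000035 × 8760) = 0.73594
R(vital relay) = exp(−0.0000024 × 8760) = 0.97920
Parallel (balise encoder and track circuit): 1 − (1 − 0.78937)(1 − 0.96303) = 0.99221
Parallel (interlocking processor and axle counter): 1 − (1 − 0.81752)(1 − 0.80332) = 0.96411
Series ([0.99221] and [0.96411]): 0.99221 × 0.96411 = 0.95660
Series (signal lamp driver and vital relay): 0.73594 × 0.97920 = 0.72063
Parallel ([0.95660] and [0.72063]): 1 − (1 − 0.95660)(1 − 0.72063) = 0.988

0.988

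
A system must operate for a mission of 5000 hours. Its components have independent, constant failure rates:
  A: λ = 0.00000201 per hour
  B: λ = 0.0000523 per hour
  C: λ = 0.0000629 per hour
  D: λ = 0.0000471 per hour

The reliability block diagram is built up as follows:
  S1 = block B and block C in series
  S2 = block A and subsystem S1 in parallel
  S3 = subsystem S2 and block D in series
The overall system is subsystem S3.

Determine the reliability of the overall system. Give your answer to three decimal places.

0.787

R(A) = exp(−0.00000201 × 5000) = 0.99000
R(B) = exp(−0.0000523 × 5000) = 0.76990
R(C) = exp(−0.0000629 × 5000) = 0.73015
R(D) = exp(−0.0000471 × 5000) = 0.79018
Series (B and C): 0.76990 × 0.73015 = 0.56214
Parallel (A and [0.56214]): 1 − (1 − 0.99000)(1 − 0.56214) = 0.99562
Series ([0.99562] and D): 0.99562 × 0.79018 = 0.787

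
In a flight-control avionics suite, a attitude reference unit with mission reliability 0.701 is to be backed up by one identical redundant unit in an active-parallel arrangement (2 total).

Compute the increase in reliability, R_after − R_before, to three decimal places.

R_before = 0.701
R_after = 1 − (1 − 0.701)^2 = 0.911
ΔR = 0.911 − 0.701 = 0.210

0.210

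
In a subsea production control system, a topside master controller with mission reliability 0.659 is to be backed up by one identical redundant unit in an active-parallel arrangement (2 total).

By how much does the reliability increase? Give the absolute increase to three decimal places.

R_before = 0.659
R_after = 1 − (1 − 0.659)^2 = 0.884
ΔR = 0.884 − 0.659 = 0.225

0.225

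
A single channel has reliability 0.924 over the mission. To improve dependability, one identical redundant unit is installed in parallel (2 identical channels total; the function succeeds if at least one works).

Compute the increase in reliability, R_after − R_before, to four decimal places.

R_before = 0.924
R_after = 1 − (1 − 0.924)^2 = 0.9942
ΔR = 0.9942 − 0.924 = 0.0702

0.0702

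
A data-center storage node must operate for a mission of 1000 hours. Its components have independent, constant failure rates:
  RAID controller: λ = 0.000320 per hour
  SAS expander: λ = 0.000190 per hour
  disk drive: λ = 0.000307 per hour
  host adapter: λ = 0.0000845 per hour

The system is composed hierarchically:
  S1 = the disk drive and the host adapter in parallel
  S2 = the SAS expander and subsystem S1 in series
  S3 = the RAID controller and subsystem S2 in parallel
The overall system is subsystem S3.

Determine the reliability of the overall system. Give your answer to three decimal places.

R(RAID controller) = exp(−0.000320 × 1000) = 0.72615
R(SAS expander) = exp(−0.000190 × 1000) = 0.82696
R(disk drive) = exp(−0.000307 × 1000) = 0.73565
R(host adapter) = exp(−0.0000845 × 1000) = 0.91897
Parallel (disk drive and host adapter): 1 − (1 − 0.73565)(1 − 0.91897) = 0.97858
Series (SAS expander and [0.97858]): 0.82696 × 0.97858 = 0.80925
Parallel (RAID controller and [0.80925]): 1 − (1 − 0.72615)(1 − 0.80925) = 0.948

0.948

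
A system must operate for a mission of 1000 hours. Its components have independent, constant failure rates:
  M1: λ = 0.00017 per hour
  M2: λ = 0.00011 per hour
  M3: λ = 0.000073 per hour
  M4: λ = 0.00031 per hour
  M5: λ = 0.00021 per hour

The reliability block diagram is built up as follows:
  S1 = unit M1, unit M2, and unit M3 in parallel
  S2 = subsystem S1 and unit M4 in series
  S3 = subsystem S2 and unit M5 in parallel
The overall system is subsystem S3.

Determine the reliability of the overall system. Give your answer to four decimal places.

0.9494

R(M1) = exp(−0.00017 × 1000) = 0.843665
R(M2) = exp(−0.00011 × 1000) = 0.895834
R(M3) = exp(−0.000073 × 1000) = 0.929601
R(M4) = exp(−0.00031 × 1000) = 0.733447
R(M5) = exp(−0.00021 × 1000) = 0.810584
Parallel (M1, M2, and M3): 1 − (1 − 0.843665)(1 − 0.895834)(1 − 0.929601) = 0.998854
Series ([0.998854] and M4): 0.998854 × 0.733447 = 0.732606
Parallel ([0.732606] and M5): 1 − (1 − 0.732606)(1 − 0.810584) = 0.9494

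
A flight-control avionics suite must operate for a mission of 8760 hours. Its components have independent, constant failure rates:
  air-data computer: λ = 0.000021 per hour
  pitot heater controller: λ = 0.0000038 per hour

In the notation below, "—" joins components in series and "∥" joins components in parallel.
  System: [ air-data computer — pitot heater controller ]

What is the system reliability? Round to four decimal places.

R(air-data computer) = exp(−0.000021 × 8760) = 0.831969
R(pitot heater controller) = exp(−0.0000038 × 8760) = 0.967260
Series (air-data computer and pitot heater controller): 0.831969 × 0.967260 = 0.8047

0.8047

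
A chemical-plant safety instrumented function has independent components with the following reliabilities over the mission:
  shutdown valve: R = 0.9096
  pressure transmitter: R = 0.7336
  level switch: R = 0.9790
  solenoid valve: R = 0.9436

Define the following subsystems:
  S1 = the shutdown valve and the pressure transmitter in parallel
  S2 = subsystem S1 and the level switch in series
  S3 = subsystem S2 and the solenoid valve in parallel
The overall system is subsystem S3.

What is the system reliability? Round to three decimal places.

0.997

Parallel (shutdown valve and pressure transmitter): 1 − (1 − 0.90960)(1 − 0.73360) = 0.97592
Series ([0.97592] and level switch): 0.97592 × 0.97900 = 0.95543
Parallel ([0.95543] and solenoid valve): 1 − (1 − 0.95543)(1 − 0.94360) = 0.997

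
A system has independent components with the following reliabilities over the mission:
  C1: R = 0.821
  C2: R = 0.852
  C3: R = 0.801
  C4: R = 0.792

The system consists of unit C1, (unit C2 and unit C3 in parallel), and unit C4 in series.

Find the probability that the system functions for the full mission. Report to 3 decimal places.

Parallel (C2 and C3): 1 − (1 − 0.85200)(1 − 0.80100) = 0.97055
Series (C1, [0.97055], and C4): 0.82100 × 0.97055 × 0.79200 = 0.631

0.631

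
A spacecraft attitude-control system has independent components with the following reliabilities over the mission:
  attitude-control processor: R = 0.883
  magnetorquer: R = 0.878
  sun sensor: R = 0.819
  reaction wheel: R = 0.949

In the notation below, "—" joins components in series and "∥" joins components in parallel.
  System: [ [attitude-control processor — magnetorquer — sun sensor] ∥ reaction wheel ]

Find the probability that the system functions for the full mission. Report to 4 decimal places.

0.9814

Series (attitude-control processor, magnetorquer, and sun sensor): 0.883000 × 0.878000 × 0.819000 = 0.634949
Parallel ([0.634949] and reaction wheel): 1 − (1 − 0.634949)(1 − 0.949000) = 0.9814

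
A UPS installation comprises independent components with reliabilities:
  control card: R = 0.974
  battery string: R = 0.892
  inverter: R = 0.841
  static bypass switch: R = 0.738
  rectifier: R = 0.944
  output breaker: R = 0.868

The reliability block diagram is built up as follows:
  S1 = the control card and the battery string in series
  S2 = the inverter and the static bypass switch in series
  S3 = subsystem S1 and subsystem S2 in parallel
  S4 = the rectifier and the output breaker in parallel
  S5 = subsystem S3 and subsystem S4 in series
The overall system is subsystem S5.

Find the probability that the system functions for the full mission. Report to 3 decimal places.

0.943

Series (control card and battery string): 0.97400 × 0.89200 = 0.86881
Series (inverter and static bypass switch): 0.84100 × 0.73800 = 0.62066
Parallel ([0.86881] and [0.62066]): 1 − (1 − 0.86881)(1 − 0.62066) = 0.95023
Parallel (rectifier and output breaker): 1 − (1 − 0.94400)(1 − 0.86800) = 0.99261
Series ([0.95023] and [0.99261]): 0.95023 × 0.99261 = 0.943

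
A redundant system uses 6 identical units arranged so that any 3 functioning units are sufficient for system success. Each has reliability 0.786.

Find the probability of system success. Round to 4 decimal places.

0.9784

R = Σ_{i=3}^{6} C(6,i) p^i (1−p)^{6−i} with p = 0.786
C(6,3)·0.786^3·0.214^3 = 0.095179
C(6,4)·0.786^4·0.214^2 = 0.262186
C(6,5)·0.786^5·0.214^1 = 0.385192
C(6,6)·0.786^6·0.214^0 = 0.235795
Sum = 0.9784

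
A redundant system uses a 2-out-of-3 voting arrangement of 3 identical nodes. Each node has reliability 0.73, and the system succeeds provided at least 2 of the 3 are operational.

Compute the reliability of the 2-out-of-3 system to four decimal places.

R = Σ_{i=2}^{3} C(3,i) p^i (1−p)^{3−i} with p = 0.73
C(3,2)·0.73^2·0.27^1 = 0.431649
C(3,3)·0.73^3·0.27^0 = 0.389017
Sum = 0.8207

0.8207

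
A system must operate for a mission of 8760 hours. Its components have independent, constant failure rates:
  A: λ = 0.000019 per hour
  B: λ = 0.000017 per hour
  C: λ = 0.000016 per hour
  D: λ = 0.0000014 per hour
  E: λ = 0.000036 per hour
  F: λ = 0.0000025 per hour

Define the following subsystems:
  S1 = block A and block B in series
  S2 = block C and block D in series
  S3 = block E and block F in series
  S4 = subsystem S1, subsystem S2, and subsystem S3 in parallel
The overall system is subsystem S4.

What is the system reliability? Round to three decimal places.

R(A) = exp(−0.000019 × 8760) = 0.84667
R(B) = exp(−0.000017 × 8760) = 0.86164
R(C) = exp(−0.000016 × 8760) = 0.86922
R(D) = exp(−0.0000014 × 8760) = 0.98781
R(E) = exp(−0.000036 × 8760) = 0.72953
R(F) = exp(−0.0000025 × 8760) = 0.97834
Series (A and B): 0.84667 × 0.86164 = 0.72952
Series (C and D): 0.86922 × 0.98781 = 0.85862
Series (E and F): 0.72953 × 0.97834 = 0.71373
Parallel ([0.72952], [0.85862], and [0.71373]): 1 − (1 − 0.72952)(1 − 0.85862)(1 − 0.71373) = 0.989

0.989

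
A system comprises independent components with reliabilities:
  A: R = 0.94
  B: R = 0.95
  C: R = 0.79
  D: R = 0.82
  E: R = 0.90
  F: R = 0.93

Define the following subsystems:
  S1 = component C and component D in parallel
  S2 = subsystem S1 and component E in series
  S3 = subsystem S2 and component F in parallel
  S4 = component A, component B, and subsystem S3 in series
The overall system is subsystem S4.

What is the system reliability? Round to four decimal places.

0.8846

Parallel (C and D): 1 − (1 − 0.790000)(1 − 0.820000) = 0.962200
Series ([0.962200] and E): 0.962200 × 0.900000 = 0.865980
Parallel ([0.865980] and F): 1 − (1 − 0.865980)(1 − 0.930000) = 0.990619
Series (A, B, and [0.990619]): 0.940000 × 0.950000 × 0.990619 = 0.8846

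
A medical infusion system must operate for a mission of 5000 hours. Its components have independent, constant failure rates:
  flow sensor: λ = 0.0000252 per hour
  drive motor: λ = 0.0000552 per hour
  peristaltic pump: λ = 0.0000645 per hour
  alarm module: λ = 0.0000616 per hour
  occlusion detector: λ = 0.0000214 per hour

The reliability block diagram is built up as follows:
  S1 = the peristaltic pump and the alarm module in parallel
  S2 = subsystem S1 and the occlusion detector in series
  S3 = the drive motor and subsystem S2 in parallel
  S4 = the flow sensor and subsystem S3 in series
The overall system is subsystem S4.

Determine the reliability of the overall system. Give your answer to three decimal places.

0.846

R(flow sensor) = exp(−0.0000252 × 5000) = 0.88161
R(drive motor) = exp(−0.0000552 × 5000) = 0.75881
R(peristaltic pump) = exp(−0.0000645 × 5000) = 0.72434
R(alarm module) = exp(−0.0000616 × 5000) = 0.73492
R(occlusion detector) = exp(−0.0000214 × 5000) = 0.89853
Parallel (peristaltic pump and alarm module): 1 − (1 − 0.72434)(1 − 0.73492) = 0.92693
Series ([0.92693] and occlusion detector): 0.92693 × 0.89853 = 0.83287
Parallel (drive motor and [0.83287]): 1 − (1 − 0.75881)(1 − 0.83287) = 0.95969
Series (flow sensor and [0.95969]): 0.88161 × 0.95969 = 0.846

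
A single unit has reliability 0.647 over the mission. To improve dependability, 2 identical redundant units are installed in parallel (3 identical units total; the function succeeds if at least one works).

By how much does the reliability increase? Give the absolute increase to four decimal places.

R_before = 0.647
R_after = 1 − (1 − 0.647)^3 = 0.9560
ΔR = 0.9560 − 0.647 = 0.3090

0.3090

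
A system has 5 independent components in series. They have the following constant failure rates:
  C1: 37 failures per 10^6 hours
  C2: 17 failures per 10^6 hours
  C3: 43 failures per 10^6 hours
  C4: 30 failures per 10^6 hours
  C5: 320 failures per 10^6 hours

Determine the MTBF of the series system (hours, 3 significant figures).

2240

Series of exponential components: λ_sys = Σ λ_i
λ_sys = 0.000037 + 0.000017 + 0.000043 + 0.000030 + 0.00032 = 4.4700e-04 /h
MTBF = 1 / λ_sys = 2240 h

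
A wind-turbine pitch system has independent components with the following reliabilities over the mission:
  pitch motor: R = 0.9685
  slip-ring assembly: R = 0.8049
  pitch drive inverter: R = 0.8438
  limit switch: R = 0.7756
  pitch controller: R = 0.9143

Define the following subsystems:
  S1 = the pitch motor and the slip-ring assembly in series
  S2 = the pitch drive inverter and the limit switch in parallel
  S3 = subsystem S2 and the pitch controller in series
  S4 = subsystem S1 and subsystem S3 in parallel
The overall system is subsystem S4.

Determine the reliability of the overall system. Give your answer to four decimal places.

0.9740

Series (pitch motor and slip-ring assembly): 0.968500 × 0.804900 = 0.779546
Parallel (pitch drive inverter and limit switch): 1 − (1 − 0.843800)(1 − 0.775600) = 0.964949
Series ([0.964949] and pitch controller): 0.964949 × 0.914300 = 0.882253
Parallel ([0.779546] and [0.882253]): 1 − (1 − 0.779546)(1 − 0.882253) = 0.9740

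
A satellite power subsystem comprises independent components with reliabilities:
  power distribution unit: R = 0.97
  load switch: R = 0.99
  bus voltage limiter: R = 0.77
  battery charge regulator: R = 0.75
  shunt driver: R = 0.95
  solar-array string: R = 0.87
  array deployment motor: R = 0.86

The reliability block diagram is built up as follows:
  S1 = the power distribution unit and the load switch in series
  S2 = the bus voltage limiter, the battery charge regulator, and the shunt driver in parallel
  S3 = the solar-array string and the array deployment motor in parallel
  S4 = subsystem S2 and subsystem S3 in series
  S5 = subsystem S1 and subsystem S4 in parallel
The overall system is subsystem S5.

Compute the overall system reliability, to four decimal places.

0.9992

Series (power distribution unit and load switch): 0.970000 × 0.990000 = 0.960300
Parallel (bus voltage limiter, battery charge regulator, and shunt driver): 1 − (1 − 0.770000)(1 − 0.750000)(1 − 0.950000) = 0.997125
Parallel (solar-array string and array deployment motor): 1 − (1 − 0.870000)(1 − 0.860000) = 0.981800
Series ([0.997125] and [0.981800]): 0.997125 × 0.981800 = 0.978977
Parallel ([0.960300] and [0.978977]): 1 − (1 − 0.960300)(1 − 0.978977) = 0.9992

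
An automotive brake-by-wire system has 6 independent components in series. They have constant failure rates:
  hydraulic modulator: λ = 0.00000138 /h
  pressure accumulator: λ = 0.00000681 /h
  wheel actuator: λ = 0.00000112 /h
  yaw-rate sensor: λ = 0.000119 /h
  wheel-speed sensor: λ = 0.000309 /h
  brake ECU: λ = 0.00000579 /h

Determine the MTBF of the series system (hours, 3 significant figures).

2260

Series of exponential components: λ_sys = Σ λ_i
λ_sys = 0.00000138 + 0.00000681 + 0.00000112 + 0.000119 + 0.000309 + 0.00000579 = 4.4310e-04 /h
MTBF = 1 / λ_sys = 2260 h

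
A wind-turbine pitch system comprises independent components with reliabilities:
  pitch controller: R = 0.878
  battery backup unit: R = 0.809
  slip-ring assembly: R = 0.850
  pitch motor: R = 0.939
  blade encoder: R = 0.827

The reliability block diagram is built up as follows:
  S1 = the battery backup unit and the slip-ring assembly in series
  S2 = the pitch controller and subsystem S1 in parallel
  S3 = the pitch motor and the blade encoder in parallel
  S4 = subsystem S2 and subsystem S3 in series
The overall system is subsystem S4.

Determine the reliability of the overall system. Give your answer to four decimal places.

0.9517

Series (battery backup unit and slip-ring assembly): 0.809000 × 0.850000 = 0.687650
Parallel (pitch controller and [0.687650]): 1 − (1 − 0.878000)(1 − 0.687650) = 0.961893
Parallel (pitch motor and blade encoder): 1 − (1 − 0.939000)(1 − 0.827000) = 0.989447
Series ([0.961893] and [0.989447]): 0.961893 × 0.989447 = 0.9517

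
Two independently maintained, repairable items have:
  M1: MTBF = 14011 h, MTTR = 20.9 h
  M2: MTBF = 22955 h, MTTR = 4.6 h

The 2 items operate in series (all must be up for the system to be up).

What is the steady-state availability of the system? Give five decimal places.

A(M1) = MTBF/(MTBF+MTTR) = 14011/(14011+20.9) = 0.998511
A(M2) = MTBF/(MTBF+MTTR) = 22955/(22955+4.6) = 0.999800
Series availability: 0.998511 × 0.999800 = 0.99831

0.99831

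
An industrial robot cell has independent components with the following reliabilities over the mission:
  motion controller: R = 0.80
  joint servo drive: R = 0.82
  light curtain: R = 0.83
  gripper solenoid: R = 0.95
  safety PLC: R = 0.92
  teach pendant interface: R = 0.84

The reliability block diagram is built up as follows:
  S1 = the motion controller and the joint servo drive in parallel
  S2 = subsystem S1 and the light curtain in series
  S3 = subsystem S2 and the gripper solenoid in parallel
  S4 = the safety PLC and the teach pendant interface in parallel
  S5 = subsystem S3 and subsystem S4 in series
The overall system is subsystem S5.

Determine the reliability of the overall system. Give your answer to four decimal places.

Parallel (motion controller and joint servo drive): 1 − (1 − 0.800000)(1 − 0.820000) = 0.964000
Series ([0.964000] and light curtain): 0.964000 × 0.830000 = 0.800120
Parallel ([0.800120] and gripper solenoid): 1 − (1 − 0.800120)(1 − 0.950000) = 0.990006
Parallel (safety PLC and teach pendant interface): 1 − (1 − 0.920000)(1 − 0.840000) = 0.987200
Series ([0.990006] and [0.987200]): 0.990006 × 0.987200 = 0.9773

0.9773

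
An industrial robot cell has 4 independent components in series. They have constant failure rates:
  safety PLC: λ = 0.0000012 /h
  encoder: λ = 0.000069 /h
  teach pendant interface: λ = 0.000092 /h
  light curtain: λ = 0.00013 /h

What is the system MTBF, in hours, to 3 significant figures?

3420

Series of exponential components: λ_sys = Σ λ_i
λ_sys = 0.0000012 + 0.000069 + 0.000092 + 0.00013 = 2.9220e-04 /h
MTBF = 1 / λ_sys = 3420 h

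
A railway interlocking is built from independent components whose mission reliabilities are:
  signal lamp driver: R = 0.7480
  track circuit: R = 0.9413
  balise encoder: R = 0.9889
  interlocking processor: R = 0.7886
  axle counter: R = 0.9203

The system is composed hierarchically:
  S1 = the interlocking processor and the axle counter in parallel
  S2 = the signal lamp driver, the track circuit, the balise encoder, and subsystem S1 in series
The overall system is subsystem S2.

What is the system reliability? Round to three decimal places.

Parallel (interlocking processor and axle counter): 1 − (1 − 0.78860)(1 − 0.92030) = 0.98315
Series (signal lamp driver, track circuit, balise encoder, and [0.98315]): 0.74800 × 0.94130 × 0.98890 × 0.98315 = 0.685

0.685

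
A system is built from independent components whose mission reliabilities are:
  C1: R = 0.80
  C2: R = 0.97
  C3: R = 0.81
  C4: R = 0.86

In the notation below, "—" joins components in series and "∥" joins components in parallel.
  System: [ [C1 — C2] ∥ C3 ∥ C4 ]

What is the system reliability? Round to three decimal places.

0.994

Series (C1 and C2): 0.80000 × 0.97000 = 0.77600
Parallel ([0.77600], C3, and C4): 1 − (1 − 0.77600)(1 − 0.81000)(1 − 0.86000) = 0.994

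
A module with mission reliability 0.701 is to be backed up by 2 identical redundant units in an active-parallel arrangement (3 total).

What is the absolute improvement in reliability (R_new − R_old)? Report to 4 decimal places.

R_before = 0.701
R_after = 1 − (1 − 0.701)^3 = 0.9733
ΔR = 0.9733 − 0.701 = 0.2723

0.2723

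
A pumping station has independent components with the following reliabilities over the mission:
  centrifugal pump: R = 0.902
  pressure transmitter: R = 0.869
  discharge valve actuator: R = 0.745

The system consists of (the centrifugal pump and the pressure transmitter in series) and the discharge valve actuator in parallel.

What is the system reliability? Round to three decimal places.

0.945

Series (centrifugal pump and pressure transmitter): 0.90200 × 0.86900 = 0.78384
Parallel ([0.78384] and discharge valve actuator): 1 − (1 − 0.78384)(1 − 0.74500) = 0.945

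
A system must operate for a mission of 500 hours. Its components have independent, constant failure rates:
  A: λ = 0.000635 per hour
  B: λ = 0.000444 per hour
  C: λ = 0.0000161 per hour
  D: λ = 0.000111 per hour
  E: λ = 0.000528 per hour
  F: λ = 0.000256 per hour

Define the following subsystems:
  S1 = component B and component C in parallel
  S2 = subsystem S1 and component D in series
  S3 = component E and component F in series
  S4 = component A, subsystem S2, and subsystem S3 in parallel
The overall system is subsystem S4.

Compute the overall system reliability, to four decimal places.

R(A) = exp(−0.000635 × 500) = 0.727967
R(B) = exp(−0.000444 × 500) = 0.800915
R(C) = exp(−0.0000161 × 500) = 0.991982
R(D) = exp(−0.000111 × 500) = 0.946012
R(E) = exp(−0.000528 × 500) = 0.767974
R(F) = exp(−0.000256 × 500) = 0.879853
Parallel (B and C): 1 − (1 − 0.800915)(1 − 0.991982) = 0.998404
Series ([0.998404] and D): 0.998404 × 0.946012 = 0.944502
Series (E and F): 0.767974 × 0.879853 = 0.675704
Parallel (A, [0.944502], and [0.675704]): 1 − (1 − 0.727967)(1 − 0.944502)(1 − 0.675704) = 0.9951

0.9951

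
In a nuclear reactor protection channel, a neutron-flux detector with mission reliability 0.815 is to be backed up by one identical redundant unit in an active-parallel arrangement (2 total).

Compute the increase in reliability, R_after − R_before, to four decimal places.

0.1508

R_before = 0.815
R_after = 1 − (1 − 0.815)^2 = 0.9658
ΔR = 0.9658 − 0.815 = 0.1508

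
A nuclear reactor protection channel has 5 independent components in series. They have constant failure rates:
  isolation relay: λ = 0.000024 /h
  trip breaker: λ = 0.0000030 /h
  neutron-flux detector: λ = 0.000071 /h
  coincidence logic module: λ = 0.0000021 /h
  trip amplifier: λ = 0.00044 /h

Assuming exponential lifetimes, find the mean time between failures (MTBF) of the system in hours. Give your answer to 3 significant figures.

Series of exponential components: λ_sys = Σ λ_i
λ_sys = 0.000024 + 0.0000030 + 0.000071 + 0.0000021 + 0.00044 = 5.4010e-04 /h
MTBF = 1 / λ_sys = 1850 h

1850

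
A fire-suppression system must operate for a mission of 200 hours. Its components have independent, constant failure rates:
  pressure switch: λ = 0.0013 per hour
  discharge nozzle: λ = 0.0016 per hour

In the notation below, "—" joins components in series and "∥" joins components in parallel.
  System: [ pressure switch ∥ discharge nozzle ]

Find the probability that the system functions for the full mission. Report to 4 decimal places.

R(pressure switch) = exp(−0.0013 × 200) = 0.771052
R(discharge nozzle) = exp(−0.0016 × 200) = 0.726149
Parallel (pressure switch and discharge nozzle): 1 − (1 − 0.771052)(1 − 0.726149) = 0.9373

0.9373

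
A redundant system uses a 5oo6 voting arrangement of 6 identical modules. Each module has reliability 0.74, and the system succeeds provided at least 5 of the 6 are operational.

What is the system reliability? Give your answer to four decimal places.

0.5104

R = Σ_{i=5}^{6} C(6,i) p^i (1−p)^{6−i} with p = 0.74
C(6,5)·0.74^5·0.26^1 = 0.346165
C(6,6)·0.74^6·0.26^0 = 0.164206
Sum = 0.5104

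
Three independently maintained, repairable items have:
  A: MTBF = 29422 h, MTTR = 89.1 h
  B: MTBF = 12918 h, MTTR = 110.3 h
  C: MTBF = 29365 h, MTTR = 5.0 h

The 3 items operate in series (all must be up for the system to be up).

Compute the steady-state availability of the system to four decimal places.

0.9884

A(A) = MTBF/(MTBF+MTTR) = 29422/(29422+89.1) = 0.996981
A(B) = MTBF/(MTBF+MTTR) = 12918/(12918+110.3) = 0.991534
A(C) = MTBF/(MTBF+MTTR) = 29365/(29365+5.0) = 0.999830
Series availability: 0.996981 × 0.991534 × 0.999830 = 0.9884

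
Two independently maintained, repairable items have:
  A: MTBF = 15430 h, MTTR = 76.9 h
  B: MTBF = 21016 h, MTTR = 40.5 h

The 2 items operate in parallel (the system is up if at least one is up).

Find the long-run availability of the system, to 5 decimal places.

A(A) = MTBF/(MTBF+MTTR) = 15430/(15430+76.9) = 0.995041
A(B) = MTBF/(MTBF+MTTR) = 21016/(21016+40.5) = 0.998077
Parallel availability: 1 − (1 − 0.995041)(1 − 0.998077) = 0.99999

0.99999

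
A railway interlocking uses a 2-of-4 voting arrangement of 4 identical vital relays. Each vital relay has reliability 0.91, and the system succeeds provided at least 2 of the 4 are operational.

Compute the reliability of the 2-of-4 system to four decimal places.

0.9973

R = Σ_{i=2}^{4} C(4,i) p^i (1−p)^{4−i} with p = 0.91
C(4,2)·0.91^2·0.09^2 = 0.040246
C(4,3)·0.91^3·0.09^1 = 0.271286
C(4,4)·0.91^4·0.09^0 = 0.685750
Sum = 0.9973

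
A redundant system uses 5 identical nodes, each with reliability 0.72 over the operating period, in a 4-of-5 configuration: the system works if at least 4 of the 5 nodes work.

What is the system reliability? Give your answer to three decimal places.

0.570

R = Σ_{i=4}^{5} C(5,i) p^i (1−p)^{5−i} with p = 0.72
C(5,4)·0.72^4·0.28^1 = 0.37623
C(5,5)·0.72^5·0.28^0 = 0.19349
Sum = 0.570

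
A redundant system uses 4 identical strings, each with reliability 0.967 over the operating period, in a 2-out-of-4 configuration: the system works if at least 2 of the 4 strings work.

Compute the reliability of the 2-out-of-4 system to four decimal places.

R = Σ_{i=2}^{4} C(4,i) p^i (1−p)^{4−i} with p = 0.967
C(4,2)·0.967^2·0.033^2 = 0.006110
C(4,3)·0.967^3·0.033^1 = 0.119359
C(4,4)·0.967^4·0.033^0 = 0.874391
Sum = 0.9999

0.9999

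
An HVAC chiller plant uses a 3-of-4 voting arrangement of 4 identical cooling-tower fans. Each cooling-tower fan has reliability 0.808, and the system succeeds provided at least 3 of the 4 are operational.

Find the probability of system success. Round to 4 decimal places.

0.8314

R = Σ_{i=3}^{4} C(4,i) p^i (1−p)^{4−i} with p = 0.808
C(4,3)·0.808^3·0.192^1 = 0.405131
C(4,4)·0.808^4·0.192^0 = 0.426231
Sum = 0.8314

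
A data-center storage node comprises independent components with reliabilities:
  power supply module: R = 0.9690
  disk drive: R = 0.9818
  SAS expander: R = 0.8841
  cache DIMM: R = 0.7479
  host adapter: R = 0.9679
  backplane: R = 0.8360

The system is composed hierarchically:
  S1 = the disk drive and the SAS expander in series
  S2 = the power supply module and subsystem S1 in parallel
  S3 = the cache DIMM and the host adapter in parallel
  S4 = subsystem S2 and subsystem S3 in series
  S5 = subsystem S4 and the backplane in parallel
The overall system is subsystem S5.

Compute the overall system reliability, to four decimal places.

Series (disk drive and SAS expander): 0.981800 × 0.884100 = 0.868009
Parallel (power supply module and [0.868009]): 1 − (1 − 0.969000)(1 − 0.868009) = 0.995908
Parallel (cache DIMM and host adapter): 1 − (1 − 0.747900)(1 − 0.967900) = 0.991908
Series ([0.995908] and [0.991908]): 0.995908 × 0.991908 = 0.987849
Parallel ([0.987849] and backplane): 1 − (1 − 0.987849)(1 − 0.836000) = 0.9980

0.9980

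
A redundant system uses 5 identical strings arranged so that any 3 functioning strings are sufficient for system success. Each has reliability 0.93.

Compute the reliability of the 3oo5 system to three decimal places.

0.997

R = Σ_{i=3}^{5} C(5,i) p^i (1−p)^{5−i} with p = 0.93
C(5,3)·0.93^3·0.07^2 = 0.03941
C(5,4)·0.93^4·0.07^1 = 0.26182
C(5,5)·0.93^5·0.07^0 = 0.69569
Sum = 0.997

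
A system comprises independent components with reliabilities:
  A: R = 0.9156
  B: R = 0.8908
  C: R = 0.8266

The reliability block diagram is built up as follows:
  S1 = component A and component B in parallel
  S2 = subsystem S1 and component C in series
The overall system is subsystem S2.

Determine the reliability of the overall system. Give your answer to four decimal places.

Parallel (A and B): 1 − (1 − 0.915600)(1 − 0.890800) = 0.990784
Series ([0.990784] and C): 0.990784 × 0.826600 = 0.8190

0.8190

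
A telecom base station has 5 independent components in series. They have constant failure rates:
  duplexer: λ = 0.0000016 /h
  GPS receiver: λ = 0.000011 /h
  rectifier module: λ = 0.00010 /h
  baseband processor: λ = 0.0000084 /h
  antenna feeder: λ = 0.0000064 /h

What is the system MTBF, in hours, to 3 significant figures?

Series of exponential components: λ_sys = Σ λ_i
λ_sys = 0.0000016 + 0.000011 + 0.00010 + 0.0000084 + 0.0000064 = 1.2740e-04 /h
MTBF = 1 / λ_sys = 7850 h

7850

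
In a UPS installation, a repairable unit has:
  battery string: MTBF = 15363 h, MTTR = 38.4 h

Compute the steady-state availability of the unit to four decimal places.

A(battery string) = MTBF/(MTBF+MTTR) = 15363/(15363+38.4) = 0.9975

0.9975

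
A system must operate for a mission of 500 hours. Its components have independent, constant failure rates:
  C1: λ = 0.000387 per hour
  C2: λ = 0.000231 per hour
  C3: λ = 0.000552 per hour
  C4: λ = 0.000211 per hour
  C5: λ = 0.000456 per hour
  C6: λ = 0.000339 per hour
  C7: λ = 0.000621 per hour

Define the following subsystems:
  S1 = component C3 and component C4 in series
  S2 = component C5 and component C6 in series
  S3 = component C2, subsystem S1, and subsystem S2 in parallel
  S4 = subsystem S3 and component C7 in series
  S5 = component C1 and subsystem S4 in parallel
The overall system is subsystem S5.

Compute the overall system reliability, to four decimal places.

R(C1) = exp(−0.000387 × 500) = 0.824070
R(C2) = exp(−0.000231 × 500) = 0.890921
R(C3) = exp(−0.000552 × 500) = 0.758813
R(C4) = exp(−0.000211 × 500) = 0.899874
R(C5) = exp(−0.000456 × 500) = 0.796124
R(C6) = exp(−0.000339 × 500) = 0.844087
R(C7) = exp(−0.000621 × 500) = 0.733080
Series (C3 and C4): 0.758813 × 0.899874 = 0.682836
Series (C5 and C6): 0.796124 × 0.844087 = 0.671998
Parallel (C2, [0.682836], and [0.671998]): 1 − (1 − 0.890921)(1 − 0.682836)(1 − 0.671998) = 0.988652
Series ([0.988652] and C7): 0.988652 × 0.733080 = 0.724761
Parallel (C1 and [0.724761]): 1 − (1 − 0.824070)(1 − 0.724761) = 0.9516

0.9516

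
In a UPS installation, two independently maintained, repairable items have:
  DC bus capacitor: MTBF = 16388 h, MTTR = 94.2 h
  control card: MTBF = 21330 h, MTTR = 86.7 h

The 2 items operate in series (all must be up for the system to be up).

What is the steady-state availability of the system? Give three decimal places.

A(DC bus capacitor) = MTBF/(MTBF+MTTR) = 16388/(16388+94.2) = 0.994285
A(control card) = MTBF/(MTBF+MTTR) = 21330/(21330+86.7) = 0.995952
Series availability: 0.994285 × 0.995952 = 0.990

0.990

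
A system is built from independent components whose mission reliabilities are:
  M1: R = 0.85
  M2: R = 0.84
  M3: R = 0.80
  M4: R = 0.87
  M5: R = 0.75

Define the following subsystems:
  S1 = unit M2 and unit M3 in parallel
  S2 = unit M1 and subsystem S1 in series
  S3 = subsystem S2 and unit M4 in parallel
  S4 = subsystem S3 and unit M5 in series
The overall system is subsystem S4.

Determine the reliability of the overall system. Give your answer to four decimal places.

0.7327

Parallel (M2 and M3): 1 − (1 − 0.840000)(1 − 0.800000) = 0.968000
Series (M1 and [0.968000]): 0.850000 × 0.968000 = 0.822800
Parallel ([0.822800] and M4): 1 − (1 − 0.822800)(1 − 0.870000) = 0.976964
Series ([0.976964] and M5): 0.976964 × 0.750000 = 0.7327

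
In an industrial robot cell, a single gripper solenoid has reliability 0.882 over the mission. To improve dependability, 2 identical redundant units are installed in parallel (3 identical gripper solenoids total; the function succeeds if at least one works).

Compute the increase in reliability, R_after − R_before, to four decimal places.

0.1164

R_before = 0.882
R_after = 1 − (1 − 0.882)^3 = 0.9984
ΔR = 0.9984 − 0.882 = 0.1164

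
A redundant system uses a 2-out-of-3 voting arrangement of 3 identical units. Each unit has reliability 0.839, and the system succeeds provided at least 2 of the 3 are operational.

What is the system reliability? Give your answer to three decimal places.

R = Σ_{i=2}^{3} C(3,i) p^i (1−p)^{3−i} with p = 0.839
C(3,2)·0.839^2·0.161^1 = 0.33999
C(3,3)·0.839^3·0.161^0 = 0.59059
Sum = 0.931

0.931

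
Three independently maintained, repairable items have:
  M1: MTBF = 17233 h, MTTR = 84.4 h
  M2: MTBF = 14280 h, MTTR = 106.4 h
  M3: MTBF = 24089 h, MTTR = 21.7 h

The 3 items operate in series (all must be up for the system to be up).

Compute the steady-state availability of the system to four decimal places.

0.9869

A(M1) = MTBF/(MTBF+MTTR) = 17233/(17233+84.4) = 0.995126
A(M2) = MTBF/(MTBF+MTTR) = 14280/(14280+106.4) = 0.992604
A(M3) = MTBF/(MTBF+MTTR) = 24089/(24089+21.7) = 0.999100
Series availability: 0.995126 × 0.992604 × 0.999100 = 0.9869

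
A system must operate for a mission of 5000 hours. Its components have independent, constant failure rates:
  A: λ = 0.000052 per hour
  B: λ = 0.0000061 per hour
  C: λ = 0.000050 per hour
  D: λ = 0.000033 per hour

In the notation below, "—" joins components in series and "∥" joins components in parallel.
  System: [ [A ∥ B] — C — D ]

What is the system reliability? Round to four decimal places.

R(A) = exp(−0.000052 × 5000) = 0.771052
R(B) = exp(−0.0000061 × 5000) = 0.969960
R(C) = exp(−0.000050 × 5000) = 0.778801
R(D) = exp(−0.000033 × 5000) = 0.847894
Parallel (A and B): 1 − (1 − 0.771052)(1 − 0.969960) = 0.993122
Series ([0.993122], C, and D): 0.993122 × 0.778801 × 0.847894 = 0.6558

0.6558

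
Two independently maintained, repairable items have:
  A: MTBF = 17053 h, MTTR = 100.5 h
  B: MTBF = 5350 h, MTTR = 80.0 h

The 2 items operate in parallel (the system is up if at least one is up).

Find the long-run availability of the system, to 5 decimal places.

A(A) = MTBF/(MTBF+MTTR) = 17053/(17053+100.5) = 0.994141
A(B) = MTBF/(MTBF+MTTR) = 5350/(5350+80.0) = 0.985267
Parallel availability: 1 − (1 − 0.994141)(1 − 0.985267) = 0.99991

0.99991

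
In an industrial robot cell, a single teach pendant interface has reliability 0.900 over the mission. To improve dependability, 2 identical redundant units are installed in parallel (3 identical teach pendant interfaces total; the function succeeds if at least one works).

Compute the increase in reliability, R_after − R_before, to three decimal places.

0.099

R_before = 0.900
R_after = 1 − (1 − 0.900)^3 = 0.999
ΔR = 0.999 − 0.900 = 0.099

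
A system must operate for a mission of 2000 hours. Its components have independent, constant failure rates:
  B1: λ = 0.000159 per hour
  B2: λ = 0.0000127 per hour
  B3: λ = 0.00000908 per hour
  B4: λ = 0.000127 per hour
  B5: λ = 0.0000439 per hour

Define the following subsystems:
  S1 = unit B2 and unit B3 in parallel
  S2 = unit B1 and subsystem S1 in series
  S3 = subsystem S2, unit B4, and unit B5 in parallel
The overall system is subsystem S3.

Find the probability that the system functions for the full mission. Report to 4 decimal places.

R(B1) = exp(−0.000159 × 2000) = 0.727603
R(B2) = exp(−0.0000127 × 2000) = 0.974920
R(B3) = exp(−0.00000908 × 2000) = 0.982004
R(B4) = exp(−0.000127 × 2000) = 0.775692
R(B5) = exp(−0.0000439 × 2000) = 0.915944
Parallel (B2 and B3): 1 − (1 − 0.974920)(1 − 0.982004) = 0.999549
Series (B1 and [0.999549]): 0.727603 × 0.999549 = 0.727275
Parallel ([0.727275], B4, and B5): 1 − (1 − 0.727275)(1 − 0.775692)(1 − 0.915944) = 0.9949

0.9949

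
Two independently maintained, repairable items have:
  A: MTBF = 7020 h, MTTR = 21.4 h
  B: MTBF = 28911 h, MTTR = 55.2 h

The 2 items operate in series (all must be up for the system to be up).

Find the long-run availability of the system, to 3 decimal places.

0.995

A(A) = MTBF/(MTBF+MTTR) = 7020/(7020+21.4) = 0.996961
A(B) = MTBF/(MTBF+MTTR) = 28911/(28911+55.2) = 0.998094
Series availability: 0.996961 × 0.998094 = 0.995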